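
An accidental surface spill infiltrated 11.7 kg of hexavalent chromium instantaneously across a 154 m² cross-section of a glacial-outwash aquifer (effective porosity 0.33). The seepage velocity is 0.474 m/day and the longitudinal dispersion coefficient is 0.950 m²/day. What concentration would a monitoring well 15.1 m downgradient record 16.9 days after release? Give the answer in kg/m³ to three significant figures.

0.00741 kg/m³

For an instantaneous plane source, C(x,t) = M/(n_e·A·√(4πDt)) · exp(−(x−vt)²/(4Dt)), with n_e·A the pore (flow) area.
Plume center vt = 0.474 × 16.9 = 8.0106 m, so the well at 15.1 m is 7.0894 m downgradient of the peak.
√(4πDt) = 14.20 m, giving peak height M/(n_e·A·√(4πDt)) = 11.7/(0.33 × 154 × 14.20) = 0.01621 kg/m³.
(x−vt)²/(4Dt) = (7.0894)²/(4 × 0.950 × 16.9) = 0.7826; exp(−0.7826) = 0.4572.
C = 0.01621 × 0.4572 = 0.00741 kg/m³.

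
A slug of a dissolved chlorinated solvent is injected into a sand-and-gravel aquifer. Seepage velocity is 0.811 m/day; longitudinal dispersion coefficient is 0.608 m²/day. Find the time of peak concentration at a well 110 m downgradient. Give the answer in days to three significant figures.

135 days

For the 1D instantaneous-source solution, setting ∂C/∂t = 0 at fixed x gives v²t² + 2Dt − x² = 0, so t = (√(D² + v²x²) − D)/v².
√(D² + v²x²) = √(0.608² + 0.811² × 110²) = 89.21; v² = 0.657721.
t = (89.21 − 0.608)/0.657721 = 135 days (vs. the pure-advection estimate x/v = 136 d).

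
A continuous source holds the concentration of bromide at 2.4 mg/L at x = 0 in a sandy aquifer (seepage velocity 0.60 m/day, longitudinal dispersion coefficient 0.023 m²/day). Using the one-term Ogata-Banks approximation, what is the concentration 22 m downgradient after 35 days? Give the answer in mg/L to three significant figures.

For a continuous step input, C/C₀ ≈ ½·erfc((x−vt)/(2√(Dt))).
vt = 0.60 × 35 = 21 m and 2√(Dt) = 2√(0.023 × 35) = 1.794 m.
Argument (x−vt)/(2√(Dt)) = (22 − 21)/1.794 = 0.5574; ½·erfc(0.5574) = 0.2153.
C = 2.4 × 0.2153 = 0.517 mg/L.

0.517 mg/L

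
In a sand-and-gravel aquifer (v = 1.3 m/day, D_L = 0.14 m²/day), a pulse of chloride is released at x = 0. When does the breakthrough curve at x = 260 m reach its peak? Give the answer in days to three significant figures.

For the 1D instantaneous-source solution, setting ∂C/∂t = 0 at fixed x gives v²t² + 2Dt − x² = 0, so t = (√(D² + v²x²) − D)/v².
√(D² + v²x²) = √(0.14² + 1.3² × 260²) = 338.0; v² = 1.69.
t = (338.0 − 0.14)/1.69 = 200 days (vs. the pure-advection estimate x/v = 200 d).

200 days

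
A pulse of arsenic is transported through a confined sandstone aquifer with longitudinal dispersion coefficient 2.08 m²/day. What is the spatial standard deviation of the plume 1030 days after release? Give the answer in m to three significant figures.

Dispersive spreading gives a Gaussian with σ² = 2Dt; advection only shifts the center.
σ = √(2 × 2.08 × 1030) = 65.5 m.

65.5 m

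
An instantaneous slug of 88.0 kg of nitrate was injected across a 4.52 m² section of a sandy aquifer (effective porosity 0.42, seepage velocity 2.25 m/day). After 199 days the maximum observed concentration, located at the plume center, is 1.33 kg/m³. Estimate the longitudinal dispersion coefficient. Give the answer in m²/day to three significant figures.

At the plume center C_max = M/(n_e·A·√(4πDt)), so D = M²/(4πt·(n_e·A·C_max)²).
n_e·A·C_max = 0.42 × 4.52 × 1.33 = 2.525 kg/m.
D = 88.0²/(4π × 199 × 2.525²) = 0.486 m²/day.

0.486 m²/day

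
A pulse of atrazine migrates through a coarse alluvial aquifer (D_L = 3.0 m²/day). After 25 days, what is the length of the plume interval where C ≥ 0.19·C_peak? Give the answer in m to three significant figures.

44.6 m

The plume is Gaussian with σ = √(2Dt) = √(2 × 3.0 × 25) = 12.25 m.
C/C_peak = exp(−Δx²/(2σ²)) = 0.19 ⇒ Δx = σ·√(−2 ln 0.19) = 12.25 × 1.822 = 22.32 m.
Width = 2Δx = 44.6 m.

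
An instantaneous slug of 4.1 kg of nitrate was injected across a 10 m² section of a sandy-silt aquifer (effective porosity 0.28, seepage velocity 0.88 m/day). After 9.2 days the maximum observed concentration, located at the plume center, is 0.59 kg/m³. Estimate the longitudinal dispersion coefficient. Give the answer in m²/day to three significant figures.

0.0533 m²/day

At the plume center C_max = M/(n_e·A·√(4πDt)), so D = M²/(4πt·(n_e·A·C_max)²).
n_e·A·C_max = 0.28 × 10 × 0.59 = 1.652 kg/m.
D = 4.1²/(4π × 9.2 × 1.652²) = 0.0533 m²/day.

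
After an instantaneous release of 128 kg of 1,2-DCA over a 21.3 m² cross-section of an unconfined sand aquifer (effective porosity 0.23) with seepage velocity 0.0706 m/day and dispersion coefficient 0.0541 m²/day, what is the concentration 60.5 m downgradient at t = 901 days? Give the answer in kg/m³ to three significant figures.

For an instantaneous plane source, C(x,t) = M/(n_e·A·√(4πDt)) · exp(−(x−vt)²/(4Dt)), with n_e·A the pore (flow) area.
Plume center vt = 0.0706 × 901 = 63.6106 m, so the well at 60.5 m is 3.1106 m upgradient of the peak.
√(4πDt) = 24.75 m, giving peak height M/(n_e·A·√(4πDt)) = 128/(0.23 × 21.3 × 24.75) = 1.056 kg/m³.
(x−vt)²/(4Dt) = (-3.1106)²/(4 × 0.0541 × 901) = 0.04963; exp(−0.04963) = 0.9516.
C = 1.056 × 0.9516 = 1.00 kg/m³.

1.00 kg/m³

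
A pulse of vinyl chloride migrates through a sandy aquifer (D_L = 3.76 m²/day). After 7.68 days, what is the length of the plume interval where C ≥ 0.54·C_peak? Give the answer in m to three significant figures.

16.9 m

The plume is Gaussian with σ = √(2Dt) = √(2 × 3.76 × 7.68) = 7.600 m.
C/C_peak = exp(−Δx²/(2σ²)) = 0.54 ⇒ Δx = σ·√(−2 ln 0.54) = 7.600 × 1.110 = 8.436 m.
Width = 2Δx = 16.9 m.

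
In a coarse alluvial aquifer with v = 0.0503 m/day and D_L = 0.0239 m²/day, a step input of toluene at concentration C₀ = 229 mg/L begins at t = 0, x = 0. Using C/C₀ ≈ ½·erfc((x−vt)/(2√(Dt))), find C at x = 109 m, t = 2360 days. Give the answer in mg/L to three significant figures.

For a continuous step input, C/C₀ ≈ ½·erfc((x−vt)/(2√(Dt))).
vt = 0.0503 × 2360 = 118.708 m and 2√(Dt) = 2√(0.0239 × 2360) = 15.02 m.
Argument (x−vt)/(2√(Dt)) = (109 − 118.708)/15.02 = -0.6463; ½·erfc(-0.6463) = 0.8196.
C = 229 × 0.8196 = 188 mg/L.

188 mg/L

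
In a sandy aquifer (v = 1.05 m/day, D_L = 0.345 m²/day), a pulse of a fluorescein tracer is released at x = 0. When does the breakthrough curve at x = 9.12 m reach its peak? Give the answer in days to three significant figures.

For the 1D instantaneous-source solution, setting ∂C/∂t = 0 at fixed x gives v²t² + 2Dt − x² = 0, so t = (√(D² + v²x²) − D)/v².
√(D² + v²x²) = √(0.345² + 1.05² × 9.12²) = 9.582; v² = 1.1025.
t = (9.582 − 0.345)/1.1025 = 8.38 days (vs. the pure-advection estimate x/v = 8.69 d).

8.38 days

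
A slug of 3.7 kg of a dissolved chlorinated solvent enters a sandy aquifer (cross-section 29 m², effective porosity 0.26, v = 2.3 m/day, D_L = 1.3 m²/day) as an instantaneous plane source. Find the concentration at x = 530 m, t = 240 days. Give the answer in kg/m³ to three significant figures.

For an instantaneous plane source, C(x,t) = M/(n_e·A·√(4πDt)) · exp(−(x−vt)²/(4Dt)), with n_e·A the pore (flow) area.
Plume center vt = 2.3 × 240 = 552 m, so the well at 530 m is 22 m upgradient of the peak.
√(4πDt) = 62.62 m, giving peak height M/(n_e·A·√(4πDt)) = 3.7/(0.26 × 29 × 62.62) = 0.007836 kg/m³.
(x−vt)²/(4Dt) = (-22)²/(4 × 1.3 × 240) = 0.3878; exp(−0.3878) = 0.6785.
C = 0.007836 × 0.6785 = 0.00532 kg/m³.

0.00532 kg/m³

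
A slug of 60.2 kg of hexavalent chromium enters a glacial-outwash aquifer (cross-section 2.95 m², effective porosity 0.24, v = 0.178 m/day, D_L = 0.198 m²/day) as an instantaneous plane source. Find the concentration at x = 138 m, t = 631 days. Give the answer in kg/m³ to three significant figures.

0.573 kg/m³

For an instantaneous plane source, C(x,t) = M/(n_e·A·√(4πDt)) · exp(−(x−vt)²/(4Dt)), with n_e·A the pore (flow) area.
Plume center vt = 0.178 × 631 = 112.318 m, so the well at 138 m is 25.682 m downgradient of the peak.
√(4πDt) = 39.62 m, giving peak height M/(n_e·A·√(4πDt)) = 60.2/(0.24 × 2.95 × 39.62) = 2.146 kg/m³.
(x−vt)²/(4Dt) = (25.682)²/(4 × 0.198 × 631) = 1.320; exp(−1.320) = 0.2671.
C = 2.146 × 0.2671 = 0.573 kg/m³.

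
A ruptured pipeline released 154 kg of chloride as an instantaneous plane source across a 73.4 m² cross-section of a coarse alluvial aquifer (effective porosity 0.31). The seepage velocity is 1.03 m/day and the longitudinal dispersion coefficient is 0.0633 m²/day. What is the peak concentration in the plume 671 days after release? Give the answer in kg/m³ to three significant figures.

The peak of an instantaneous 1D plume sits at x = vt; there the Gaussian factor is 1 and C_max = M/(n_e·A·√(4πDt)), where n_e·A is the pore area the mass is dissolved in.
√(4πDt) = √(4π × 0.0633 × 671) = 23.10 m, so C_max = 154/(0.31 × 73.4 × 23.10) = 0.293 kg/m³.

0.293 kg/m³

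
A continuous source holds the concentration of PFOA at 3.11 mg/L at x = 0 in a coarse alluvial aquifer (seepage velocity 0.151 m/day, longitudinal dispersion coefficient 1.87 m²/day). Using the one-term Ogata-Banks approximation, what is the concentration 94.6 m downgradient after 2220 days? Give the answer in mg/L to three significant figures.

For a continuous step input, C/C₀ ≈ ½·erfc((x−vt)/(2√(Dt))).
vt = 0.151 × 2220 = 335.22 m and 2√(Dt) = 2√(1.87 × 2220) = 128.9 m.
Argument (x−vt)/(2√(Dt)) = (94.6 − 335.22)/128.9 = -1.867; ½·erfc(-1.867) = 0.9959.
C = 3.11 × 0.9959 = 3.10 mg/L.

3.10 mg/L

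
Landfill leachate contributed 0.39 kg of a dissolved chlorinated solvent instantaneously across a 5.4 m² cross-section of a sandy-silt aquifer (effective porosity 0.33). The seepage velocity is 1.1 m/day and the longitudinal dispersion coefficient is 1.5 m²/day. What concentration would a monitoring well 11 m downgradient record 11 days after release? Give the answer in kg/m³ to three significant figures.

0.0149 kg/m³

For an instantaneous plane source, C(x,t) = M/(n_e·A·√(4πDt)) · exp(−(x−vt)²/(4Dt)), with n_e·A the pore (flow) area.
Plume center vt = 1.1 × 11 = 12.1 m, so the well at 11 m is 1.1 m upgradient of the peak.
√(4πDt) = 14.40 m, giving peak height M/(n_e·A·√(4πDt)) = 0.39/(0.33 × 5.4 × 14.40) = 0.01520 kg/m³.
(x−vt)²/(4Dt) = (-1.1)²/(4 × 1.5 × 11) = 0.01833; exp(−0.01833) = 0.9818.
C = 0.01520 × 0.9818 = 0.0149 kg/m³.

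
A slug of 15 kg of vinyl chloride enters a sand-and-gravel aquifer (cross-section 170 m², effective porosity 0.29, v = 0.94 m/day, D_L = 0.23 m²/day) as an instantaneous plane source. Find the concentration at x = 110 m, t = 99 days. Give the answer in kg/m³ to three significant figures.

0.000770 kg/m³

For an instantaneous plane source, C(x,t) = M/(n_e·A·√(4πDt)) · exp(−(x−vt)²/(4Dt)), with n_e·A the pore (flow) area.
Plume center vt = 0.94 × 99 = 93.06 m, so the well at 110 m is 16.94 m downgradient of the peak.
√(4πDt) = 16.92 m, giving peak height M/(n_e·A·√(4πDt)) = 15/(0.29 × 170 × 16.92) = 0.01798 kg/m³.
(x−vt)²/(4Dt) = (16.94)²/(4 × 0.23 × 99) = 3.151; exp(−3.151) = 0.04281.
C = 0.01798 × 0.04281 = 0.000770 kg/m³.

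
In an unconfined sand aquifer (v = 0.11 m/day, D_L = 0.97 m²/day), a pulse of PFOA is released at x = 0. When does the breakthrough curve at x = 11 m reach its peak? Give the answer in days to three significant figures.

48.0 days

For the 1D instantaneous-source solution, setting ∂C/∂t = 0 at fixed x gives v²t² + 2Dt − x² = 0, so t = (√(D² + v²x²) − D)/v².
√(D² + v²x²) = √(0.97² + 0.11² × 11²) = 1.551; v² = 0.0121.
t = (1.551 − 0.97)/0.0121 = 48.0 days (vs. the pure-advection estimate x/v = 100 d).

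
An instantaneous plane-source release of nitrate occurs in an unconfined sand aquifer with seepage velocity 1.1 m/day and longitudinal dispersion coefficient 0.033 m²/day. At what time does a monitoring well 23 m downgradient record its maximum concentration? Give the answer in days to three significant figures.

For the 1D instantaneous-source solution, setting ∂C/∂t = 0 at fixed x gives v²t² + 2Dt − x² = 0, so t = (√(D² + v²x²) − D)/v².
√(D² + v²x²) = √(0.033² + 1.1² × 23²) = 25.30; v² = 1.21.
t = (25.30 − 0.033)/1.21 = 20.9 days (vs. the pure-advection estimate x/v = 20.9 d).

20.9 days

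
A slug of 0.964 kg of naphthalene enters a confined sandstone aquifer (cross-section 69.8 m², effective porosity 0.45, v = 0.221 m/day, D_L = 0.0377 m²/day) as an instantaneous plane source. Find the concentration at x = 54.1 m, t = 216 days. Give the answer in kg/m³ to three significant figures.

0.000875 kg/m³

For an instantaneous plane source, C(x,t) = M/(n_e·A·√(4πDt)) · exp(−(x−vt)²/(4Dt)), with n_e·A the pore (flow) area.
Plume center vt = 0.221 × 216 = 47.736 m, so the well at 54.1 m is 6.364 m downgradient of the peak.
√(4πDt) = 10.12 m, giving peak height M/(n_e·A·√(4πDt)) = 0.964/(0.45 × 69.8 × 10.12) = 0.003033 kg/m³.
(x−vt)²/(4Dt) = (6.364)²/(4 × 0.0377 × 216) = 1.243; exp(−1.243) = 0.2885.
C = 0.003033 × 0.2885 = 0.000875 kg/m³.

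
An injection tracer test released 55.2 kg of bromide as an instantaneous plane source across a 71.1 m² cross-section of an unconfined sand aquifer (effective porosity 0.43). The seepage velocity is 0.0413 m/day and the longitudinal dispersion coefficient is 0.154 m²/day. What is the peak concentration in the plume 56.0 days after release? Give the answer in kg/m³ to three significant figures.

0.173 kg/m³

The peak of an instantaneous 1D plume sits at x = vt; there the Gaussian factor is 1 and C_max = M/(n_e·A·√(4πDt)), where n_e·A is the pore area the mass is dissolved in.
√(4πDt) = √(4π × 0.154 × 56.0) = 10.41 m, so C_max = 55.2/(0.43 × 71.1 × 10.41) = 0.173 kg/m³.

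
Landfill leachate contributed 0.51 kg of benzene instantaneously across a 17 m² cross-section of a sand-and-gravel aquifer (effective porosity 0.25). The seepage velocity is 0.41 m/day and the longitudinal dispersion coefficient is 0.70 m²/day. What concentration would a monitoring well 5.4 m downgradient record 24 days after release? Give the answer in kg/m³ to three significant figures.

For an instantaneous plane source, C(x,t) = M/(n_e·A·√(4πDt)) · exp(−(x−vt)²/(4Dt)), with n_e·A the pore (flow) area.
Plume center vt = 0.41 × 24 = 9.84 m, so the well at 5.4 m is 4.44 m upgradient of the peak.
√(4πDt) = 14.53 m, giving peak height M/(n_e·A·√(4πDt)) = 0.51/(0.25 × 17 × 14.53) = 0.008259 kg/m³.
(x−vt)²/(4Dt) = (-4.44)²/(4 × 0.70 × 24) = 0.2934; exp(−0.2934) = 0.7457.
C = 0.008259 × 0.7457 = 0.00616 kg/m³.

0.00616 kg/m³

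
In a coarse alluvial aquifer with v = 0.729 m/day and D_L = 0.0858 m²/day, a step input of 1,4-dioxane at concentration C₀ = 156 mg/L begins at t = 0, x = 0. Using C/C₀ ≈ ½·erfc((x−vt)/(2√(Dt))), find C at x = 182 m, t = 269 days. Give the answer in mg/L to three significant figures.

For a continuous step input, C/C₀ ≈ ½·erfc((x−vt)/(2√(Dt))).
vt = 0.729 × 269 = 196.101 m and 2√(Dt) = 2√(0.0858 × 269) = 9.608 m.
Argument (x−vt)/(2√(Dt)) = (182 − 196.101)/9.608 = -1.468; ½·erfc(-1.468) = 0.9811.
C = 156 × 0.9811 = 153 mg/L.

153 mg/L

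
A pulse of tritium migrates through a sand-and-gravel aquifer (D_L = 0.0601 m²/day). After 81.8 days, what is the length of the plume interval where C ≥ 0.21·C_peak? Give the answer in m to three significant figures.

11.1 m

The plume is Gaussian with σ = √(2Dt) = √(2 × 0.0601 × 81.8) = 3.136 m.
C/C_peak = exp(−Δx²/(2σ²)) = 0.21 ⇒ Δx = σ·√(−2 ln 0.21) = 3.136 × 1.767 = 5.541 m.
Width = 2Δx = 11.1 m.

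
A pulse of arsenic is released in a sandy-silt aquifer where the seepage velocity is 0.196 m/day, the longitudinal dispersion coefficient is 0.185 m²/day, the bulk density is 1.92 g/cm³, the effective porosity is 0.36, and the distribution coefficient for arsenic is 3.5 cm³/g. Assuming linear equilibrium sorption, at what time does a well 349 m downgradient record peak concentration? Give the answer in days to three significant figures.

Retardation factor R = 1 + ρ_b·K_d/n = 1 + 1.92 × 3.5/0.36 = 19.67.
Sorption retards both mechanisms: v_R = v/R = 0.009964 m/day, D_R = D/R = 0.009405 m²/day.
Peak time from v_R²t² + 2D_R t − x² = 0: t = (√(D_R² + v_R²x²) − D_R)/v_R².
√(D_R² + v_R²x²) = √(0.009405² + 0.009964² × 349²) = 3.477; v_R² = 9.928e-05.
t = (3.477 − 0.009405)/9.928e-05 = 34900 days.

34900 days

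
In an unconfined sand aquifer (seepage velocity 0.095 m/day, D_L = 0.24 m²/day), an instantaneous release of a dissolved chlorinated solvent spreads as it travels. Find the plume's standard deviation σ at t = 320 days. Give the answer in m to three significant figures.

Dispersive spreading gives a Gaussian with σ² = 2Dt; advection only shifts the center.
σ = √(2 × 0.24 × 320) = 12.4 m.

12.4 m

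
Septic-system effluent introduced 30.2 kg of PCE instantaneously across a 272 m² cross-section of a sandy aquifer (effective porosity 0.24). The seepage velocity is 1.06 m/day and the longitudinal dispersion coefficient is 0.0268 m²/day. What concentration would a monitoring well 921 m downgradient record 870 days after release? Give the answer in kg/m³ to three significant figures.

For an instantaneous plane source, C(x,t) = M/(n_e·A·√(4πDt)) · exp(−(x−vt)²/(4Dt)), with n_e·A the pore (flow) area.
Plume center vt = 1.06 × 870 = 922.2 m, so the well at 921 m is 1.2 m upgradient of the peak.
√(4πDt) = 17.12 m, giving peak height M/(n_e·A·√(4πDt)) = 30.2/(0.24 × 272 × 17.12) = 0.02702 kg/m³.
(x−vt)²/(4Dt) = (-1.2)²/(4 × 0.0268 × 870) = 0.01544; exp(−0.01544) = 0.9847.
C = 0.02702 × 0.9847 = 0.0266 kg/m³.

0.0266 kg/m³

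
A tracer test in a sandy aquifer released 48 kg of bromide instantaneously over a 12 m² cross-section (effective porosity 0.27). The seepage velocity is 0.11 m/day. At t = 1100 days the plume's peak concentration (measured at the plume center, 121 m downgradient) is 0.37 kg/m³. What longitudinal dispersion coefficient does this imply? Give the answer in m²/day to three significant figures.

0.116 m²/day

At the plume center C_max = M/(n_e·A·√(4πDt)), so D = M²/(4πt·(n_e·A·C_max)²).
n_e·A·C_max = 0.27 × 12 × 0.37 = 1.199 kg/m.
D = 48²/(4π × 1100 × 1.199²) = 0.116 m²/day.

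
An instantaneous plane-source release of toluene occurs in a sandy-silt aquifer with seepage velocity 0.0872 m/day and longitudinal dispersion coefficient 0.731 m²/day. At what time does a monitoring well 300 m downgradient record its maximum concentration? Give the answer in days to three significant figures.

3350 days

For the 1D instantaneous-source solution, setting ∂C/∂t = 0 at fixed x gives v²t² + 2Dt − x² = 0, so t = (√(D² + v²x²) − D)/v².
√(D² + v²x²) = √(0.731² + 0.0872² × 300²) = 26.17; v² = 0.00760384.
t = (26.17 − 0.731)/0.00760384 = 3350 days (vs. the pure-advection estimate x/v = 3440 d).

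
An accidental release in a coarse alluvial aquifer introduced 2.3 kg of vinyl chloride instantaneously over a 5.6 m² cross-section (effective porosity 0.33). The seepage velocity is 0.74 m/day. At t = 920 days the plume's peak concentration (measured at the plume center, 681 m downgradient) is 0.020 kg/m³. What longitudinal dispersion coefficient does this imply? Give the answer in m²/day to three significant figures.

At the plume center C_max = M/(n_e·A·√(4πDt)), so D = M²/(4πt·(n_e·A·C_max)²).
n_e·A·C_max = 0.33 × 5.6 × 0.020 = 0.03696 kg/m.
D = 2.3²/(4π × 920 × 0.03696²) = 0.335 m²/day.

0.335 m²/day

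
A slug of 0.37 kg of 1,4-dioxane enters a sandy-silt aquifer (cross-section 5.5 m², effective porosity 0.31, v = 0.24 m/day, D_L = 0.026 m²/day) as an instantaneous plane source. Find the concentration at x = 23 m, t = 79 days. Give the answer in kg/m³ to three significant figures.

For an instantaneous plane source, C(x,t) = M/(n_e·A·√(4πDt)) · exp(−(x−vt)²/(4Dt)), with n_e·A the pore (flow) area.
Plume center vt = 0.24 × 79 = 18.96 m, so the well at 23 m is 4.04 m downgradient of the peak.
√(4πDt) = 5.080 m, giving peak height M/(n_e·A·√(4πDt)) = 0.37/(0.31 × 5.5 × 5.080) = 0.04272 kg/m³.
(x−vt)²/(4Dt) = (4.04)²/(4 × 0.026 × 79) = 1.987; exp(−1.987) = 0.1371.
C = 0.04272 × 0.1371 = 0.00586 kg/m³.

0.00586 kg/m³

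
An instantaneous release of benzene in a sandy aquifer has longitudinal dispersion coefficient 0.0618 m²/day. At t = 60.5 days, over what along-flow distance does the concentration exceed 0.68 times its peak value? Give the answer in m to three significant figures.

4.80 m

The plume is Gaussian with σ = √(2Dt) = √(2 × 0.0618 × 60.5) = 2.735 m.
C/C_peak = exp(−Δx²/(2σ²)) = 0.68 ⇒ Δx = σ·√(−2 ln 0.68) = 2.735 × 0.8783 = 2.402 m.
Width = 2Δx = 4.80 m.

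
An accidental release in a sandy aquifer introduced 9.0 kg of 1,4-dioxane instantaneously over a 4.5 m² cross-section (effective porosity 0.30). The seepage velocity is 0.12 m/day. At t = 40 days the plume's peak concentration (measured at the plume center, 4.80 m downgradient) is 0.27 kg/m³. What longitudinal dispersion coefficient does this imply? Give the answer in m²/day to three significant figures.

At the plume center C_max = M/(n_e·A·√(4πDt)), so D = M²/(4πt·(n_e·A·C_max)²).
n_e·A·C_max = 0.30 × 4.5 × 0.27 = 0.3645 kg/m.
D = 9.0²/(4π × 40 × 0.3645²) = 1.21 m²/day.

1.21 m²/day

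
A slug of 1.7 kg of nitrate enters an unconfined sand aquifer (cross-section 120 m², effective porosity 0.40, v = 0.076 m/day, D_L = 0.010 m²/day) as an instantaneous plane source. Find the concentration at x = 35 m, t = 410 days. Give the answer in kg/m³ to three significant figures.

For an instantaneous plane source, C(x,t) = M/(n_e·A·√(4πDt)) · exp(−(x−vt)²/(4Dt)), with n_e·A the pore (flow) area.
Plume center vt = 0.076 × 410 = 31.16 m, so the well at 35 m is 3.84 m downgradient of the peak.
√(4πDt) = 7.178 m, giving peak height M/(n_e·A·√(4πDt)) = 1.7/(0.40 × 120 × 7.178) = 0.004934 kg/m³.
(x−vt)²/(4Dt) = (3.84)²/(4 × 0.010 × 410) = 0.8991; exp(−0.8991) = 0.4069.
C = 0.004934 × 0.4069 = 0.00201 kg/m³.

0.00201 kg/m³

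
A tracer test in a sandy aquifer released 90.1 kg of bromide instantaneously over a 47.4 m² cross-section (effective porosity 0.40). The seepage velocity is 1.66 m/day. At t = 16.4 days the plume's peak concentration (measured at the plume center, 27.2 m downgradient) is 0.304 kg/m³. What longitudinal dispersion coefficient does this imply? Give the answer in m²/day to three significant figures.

At the plume center C_max = M/(n_e·A·√(4πDt)), so D = M²/(4πt·(n_e·A·C_max)²).
n_e·A·C_max = 0.40 × 47.4 × 0.304 = 5.764 kg/m.
D = 90.1²/(4π × 16.4 × 5.764²) = 1.19 m²/day.

1.19 m²/day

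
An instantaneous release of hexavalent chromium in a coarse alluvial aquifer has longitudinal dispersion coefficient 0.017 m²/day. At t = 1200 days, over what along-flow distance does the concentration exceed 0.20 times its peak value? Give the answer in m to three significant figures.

22.9 m

The plume is Gaussian with σ = √(2Dt) = √(2 × 0.017 × 1200) = 6.387 m.
C/C_peak = exp(−Δx²/(2σ²)) = 0.20 ⇒ Δx = σ·√(−2 ln 0.20) = 6.387 × 1.794 = 11.46 m.
Width = 2Δx = 22.9 m.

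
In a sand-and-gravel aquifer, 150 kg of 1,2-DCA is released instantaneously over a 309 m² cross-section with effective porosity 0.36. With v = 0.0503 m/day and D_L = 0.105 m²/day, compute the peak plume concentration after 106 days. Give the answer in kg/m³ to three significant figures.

0.114 kg/m³

The peak of an instantaneous 1D plume sits at x = vt; there the Gaussian factor is 1 and C_max = M/(n_e·A·√(4πDt)), where n_e·A is the pore area the mass is dissolved in.
√(4πDt) = √(4π × 0.105 × 106) = 11.83 m, so C_max = 150/(0.36 × 309 × 11.83) = 0.114 kg/m³.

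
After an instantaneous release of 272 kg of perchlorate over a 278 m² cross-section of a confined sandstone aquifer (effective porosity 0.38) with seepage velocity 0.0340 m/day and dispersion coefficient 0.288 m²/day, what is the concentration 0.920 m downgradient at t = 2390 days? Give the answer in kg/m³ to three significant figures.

For an instantaneous plane source, C(x,t) = M/(n_e·A·√(4πDt)) · exp(−(x−vt)²/(4Dt)), with n_e·A the pore (flow) area.
Plume center vt = 0.0340 × 2390 = 81.26 m, so the well at 0.920 m is 80.34 m upgradient of the peak.
√(4πDt) = 93.00 m, giving peak height M/(n_e·A·√(4πDt)) = 272/(0.38 × 278 × 93.00) = 0.02769 kg/m³.
(x−vt)²/(4Dt) = (-80.34)²/(4 × 0.288 × 2390) = 2.344; exp(−2.344) = 0.09594.
C = 0.02769 × 0.09594 = 0.00266 kg/m³.

0.00266 kg/m³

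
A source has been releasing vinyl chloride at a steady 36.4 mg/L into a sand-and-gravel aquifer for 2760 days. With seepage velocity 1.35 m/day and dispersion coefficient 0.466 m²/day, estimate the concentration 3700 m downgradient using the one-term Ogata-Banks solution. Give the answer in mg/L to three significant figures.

25.3 mg/L

For a continuous step input, C/C₀ ≈ ½·erfc((x−vt)/(2√(Dt))).
vt = 1.35 × 2760 = 3726 m and 2√(Dt) = 2√(0.466 × 2760) = 71.73 m.
Argument (x−vt)/(2√(Dt)) = (3700 − 3726)/71.73 = -0.3625; ½·erfc(-0.3625) = 0.6959.
C = 36.4 × 0.6959 = 25.3 mg/L.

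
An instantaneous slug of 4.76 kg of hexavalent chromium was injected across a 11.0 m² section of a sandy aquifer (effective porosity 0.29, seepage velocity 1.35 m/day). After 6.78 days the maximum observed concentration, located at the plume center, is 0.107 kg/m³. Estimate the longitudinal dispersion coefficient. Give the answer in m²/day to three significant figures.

At the plume center C_max = M/(n_e·A·√(4πDt)), so D = M²/(4πt·(n_e·A·C_max)²).
n_e·A·C_max = 0.29 × 11.0 × 0.107 = 0.3413 kg/m.
D = 4.76²/(4π × 6.78 × 0.3413²) = 2.28 m²/day.

2.28 m²/day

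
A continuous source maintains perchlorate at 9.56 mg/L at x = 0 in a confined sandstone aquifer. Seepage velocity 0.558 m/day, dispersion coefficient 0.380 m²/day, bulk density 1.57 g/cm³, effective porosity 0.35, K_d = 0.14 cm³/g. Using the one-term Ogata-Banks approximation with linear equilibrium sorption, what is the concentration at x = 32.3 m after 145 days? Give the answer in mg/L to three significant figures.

9.40 mg/L

Retardation factor R = 1 + ρ_b·K_d/n = 1 + 1.57 × 0.14/0.35 = 1.628.
Sorption retards both mechanisms: v_R = v/R = 0.3428 m/day, D_R = D/R = 0.2334 m²/day.
v_R·t = 0.3428 × 145 = 49.706 m; 2√(D_R t) = 11.63 m; argument = (32.3 − 49.706)/11.63 = -1.497.
C = C₀ × ½·erfc(-1.497) = 9.56 × 0.9829 = 9.40 mg/L.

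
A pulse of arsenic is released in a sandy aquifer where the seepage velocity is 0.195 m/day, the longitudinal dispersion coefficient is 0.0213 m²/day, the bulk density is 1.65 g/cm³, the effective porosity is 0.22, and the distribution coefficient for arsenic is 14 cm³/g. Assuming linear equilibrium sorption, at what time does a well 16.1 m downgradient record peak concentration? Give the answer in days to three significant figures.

Retardation factor R = 1 + ρ_b·K_d/n = 1 + 1.65 × 14/0.22 = 106.0.
Sorption retards both mechanisms: v_R = v/R = 0.001840 m/day, D_R = D/R = 0.0002009 m²/day.
Peak time from v_R²t² + 2D_R t − x² = 0: t = (√(D_R² + v_R²x²) − D_R)/v_R².
√(D_R² + v_R²x²) = √(0.0002009² + 0.001840² × 16.1²) = 0.02962; v_R² = 3.386e-06.
t = (0.02962 − 0.0002009)/3.386e-06 = 8690 days.

8690 days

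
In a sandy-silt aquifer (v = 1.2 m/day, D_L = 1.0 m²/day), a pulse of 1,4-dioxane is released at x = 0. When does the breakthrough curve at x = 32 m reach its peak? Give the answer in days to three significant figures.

26.0 days

For the 1D instantaneous-source solution, setting ∂C/∂t = 0 at fixed x gives v²t² + 2Dt − x² = 0, so t = (√(D² + v²x²) − D)/v².
√(D² + v²x²) = √(1.0² + 1.2² × 32²) = 38.41; v² = 1.44.
t = (38.41 − 1.0)/1.44 = 26.0 days (vs. the pure-advection estimate x/v = 26.7 d).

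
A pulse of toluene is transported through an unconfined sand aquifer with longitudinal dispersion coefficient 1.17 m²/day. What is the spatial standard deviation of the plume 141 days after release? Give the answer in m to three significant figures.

18.2 m

Dispersive spreading gives a Gaussian with σ² = 2Dt; advection only shifts the center.
σ = √(2 × 1.17 × 141) = 18.2 m.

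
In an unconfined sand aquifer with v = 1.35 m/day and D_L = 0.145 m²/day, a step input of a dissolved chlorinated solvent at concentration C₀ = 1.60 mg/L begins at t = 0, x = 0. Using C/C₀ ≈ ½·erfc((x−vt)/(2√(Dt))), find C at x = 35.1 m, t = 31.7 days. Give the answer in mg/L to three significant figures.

For a continuous step input, C/C₀ ≈ ½·erfc((x−vt)/(2√(Dt))).
vt = 1.35 × 31.7 = 42.795 m and 2√(Dt) = 2√(0.145 × 31.7) = 4.288 m.
Argument (x−vt)/(2√(Dt)) = (35.1 − 42.795)/4.288 = -1.795; ½·erfc(-1.795) = 0.9944.
C = 1.60 × 0.9944 = 1.59 mg/L.

1.59 mg/L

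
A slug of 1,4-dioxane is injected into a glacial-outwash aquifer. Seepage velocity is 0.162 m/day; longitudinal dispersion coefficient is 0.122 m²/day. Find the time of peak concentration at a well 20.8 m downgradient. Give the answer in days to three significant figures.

124 days

For the 1D instantaneous-source solution, setting ∂C/∂t = 0 at fixed x gives v²t² + 2Dt − x² = 0, so t = (√(D² + v²x²) − D)/v².
√(D² + v²x²) = √(0.122² + 0.162² × 20.8²) = 3.372; v² = 0.026244.
t = (3.372 − 0.122)/0.026244 = 124 days (vs. the pure-advection estimate x/v = 128 d).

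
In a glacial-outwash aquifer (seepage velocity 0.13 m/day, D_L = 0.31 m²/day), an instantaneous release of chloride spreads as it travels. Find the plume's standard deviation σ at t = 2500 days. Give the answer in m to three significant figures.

39.4 m

Dispersive spreading gives a Gaussian with σ² = 2Dt; advection only shifts the center.
σ = √(2 × 0.31 × 2500) = 39.4 m.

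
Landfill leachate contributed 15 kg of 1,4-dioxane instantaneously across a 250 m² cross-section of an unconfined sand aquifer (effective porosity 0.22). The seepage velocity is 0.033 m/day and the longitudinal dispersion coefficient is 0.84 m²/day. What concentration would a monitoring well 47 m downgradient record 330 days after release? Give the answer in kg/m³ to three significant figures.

For an instantaneous plane source, C(x,t) = M/(n_e·A·√(4πDt)) · exp(−(x−vt)²/(4Dt)), with n_e·A the pore (flow) area.
Plume center vt = 0.033 × 330 = 10.89 m, so the well at 47 m is 36.11 m downgradient of the peak.
√(4πDt) = 59.02 m, giving peak height M/(n_e·A·√(4πDt)) = 15/(0.22 × 250 × 59.02) = 0.004621 kg/m³.
(x−vt)²/(4Dt) = (36.11)²/(4 × 0.84 × 330) = 1.176; exp(−1.176) = 0.3085.
C = 0.004621 × 0.3085 = 0.00143 kg/m³.

0.00143 kg/m³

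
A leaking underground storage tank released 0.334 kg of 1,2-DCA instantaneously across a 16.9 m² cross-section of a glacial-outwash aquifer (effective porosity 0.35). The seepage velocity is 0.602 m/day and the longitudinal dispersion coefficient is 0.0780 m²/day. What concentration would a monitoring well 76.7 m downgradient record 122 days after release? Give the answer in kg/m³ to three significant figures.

0.00391 kg/m³

For an instantaneous plane source, C(x,t) = M/(n_e·A·√(4πDt)) · exp(−(x−vt)²/(4Dt)), with n_e·A the pore (flow) area.
Plume center vt = 0.602 × 122 = 73.444 m, so the well at 76.7 m is 3.256 m downgradient of the peak.
√(4πDt) = 10.94 m, giving peak height M/(n_e·A·√(4πDt)) = 0.334/(0.35 × 16.9 × 10.94) = 0.005161 kg/m³.
(x−vt)²/(4Dt) = (3.256)²/(4 × 0.0780 × 122) = 0.2785; exp(−0.2785) = 0.7569.
C = 0.005161 × 0.7569 = 0.00391 kg/m³.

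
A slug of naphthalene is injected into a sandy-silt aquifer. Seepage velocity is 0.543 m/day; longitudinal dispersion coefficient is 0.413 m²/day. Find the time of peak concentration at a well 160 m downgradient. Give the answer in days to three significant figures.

293 days

For the 1D instantaneous-source solution, setting ∂C/∂t = 0 at fixed x gives v²t² + 2Dt − x² = 0, so t = (√(D² + v²x²) − D)/v².
√(D² + v²x²) = √(0.413² + 0.543² × 160²) = 86.88; v² = 0.294849.
t = (86.88 − 0.413)/0.294849 = 293 days (vs. the pure-advection estimate x/v = 295 d).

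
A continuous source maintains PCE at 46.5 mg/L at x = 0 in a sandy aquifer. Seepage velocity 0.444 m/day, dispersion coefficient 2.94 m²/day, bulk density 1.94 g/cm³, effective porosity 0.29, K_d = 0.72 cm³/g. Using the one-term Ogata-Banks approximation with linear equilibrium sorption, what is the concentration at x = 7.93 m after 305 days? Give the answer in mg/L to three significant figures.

Retardation factor R = 1 + ρ_b·K_d/n = 1 + 1.94 × 0.72/0.29 = 5.817.
Sorption retards both mechanisms: v_R = v/R = 0.07633 m/day, D_R = D/R = 0.5054 m²/day.
v_R·t = 0.07633 × 305 = 23.28065 m; 2√(D_R t) = 24.83 m; argument = (7.93 − 23.28065)/24.83 = -0.6182.
C = C₀ × ½·erfc(-0.6182) = 46.5 × 0.8090 = 37.6 mg/L.

37.6 mg/L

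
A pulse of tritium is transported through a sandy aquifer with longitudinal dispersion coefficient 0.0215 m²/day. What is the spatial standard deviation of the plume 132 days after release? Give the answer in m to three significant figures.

2.38 m

Dispersive spreading gives a Gaussian with σ² = 2Dt; advection only shifts the center.
σ = √(2 × 0.0215 × 132) = 2.38 m.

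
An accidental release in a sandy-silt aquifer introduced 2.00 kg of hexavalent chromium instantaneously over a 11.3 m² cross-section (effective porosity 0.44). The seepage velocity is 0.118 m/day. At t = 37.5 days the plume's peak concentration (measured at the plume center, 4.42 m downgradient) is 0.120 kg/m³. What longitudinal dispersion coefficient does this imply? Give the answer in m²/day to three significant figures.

0.0238 m²/day

At the plume center C_max = M/(n_e·A·√(4πDt)), so D = M²/(4πt·(n_e·A·C_max)²).
n_e·A·C_max = 0.44 × 11.3 × 0.120 = 0.5966 kg/m.
D = 2.00²/(4π × 37.5 × 0.5966²) = 0.0238 m²/day.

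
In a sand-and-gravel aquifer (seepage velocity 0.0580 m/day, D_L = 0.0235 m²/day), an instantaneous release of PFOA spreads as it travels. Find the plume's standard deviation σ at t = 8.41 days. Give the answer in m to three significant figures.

Dispersive spreading gives a Gaussian with σ² = 2Dt; advection only shifts the center.
σ = √(2 × 0.0235 × 8.41) = 0.629 m.

0.629 m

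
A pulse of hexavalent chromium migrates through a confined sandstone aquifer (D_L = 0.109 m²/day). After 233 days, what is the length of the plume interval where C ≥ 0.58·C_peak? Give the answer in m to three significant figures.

The plume is Gaussian with σ = √(2Dt) = √(2 × 0.109 × 233) = 7.127 m.
C/C_peak = exp(−Δx²/(2σ²)) = 0.58 ⇒ Δx = σ·√(−2 ln 0.58) = 7.127 × 1.044 = 7.441 m.
Width = 2Δx = 14.9 m.

14.9 m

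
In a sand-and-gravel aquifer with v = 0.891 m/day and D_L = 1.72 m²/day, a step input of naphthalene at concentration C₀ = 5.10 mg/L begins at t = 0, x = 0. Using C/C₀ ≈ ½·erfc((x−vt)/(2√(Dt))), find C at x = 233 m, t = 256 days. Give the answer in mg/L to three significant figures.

2.22 mg/L

For a continuous step input, C/C₀ ≈ ½·erfc((x−vt)/(2√(Dt))).
vt = 0.891 × 256 = 228.096 m and 2√(Dt) = 2√(1.72 × 256) = 41.97 m.
Argument (x−vt)/(2√(Dt)) = (233 − 228.096)/41.97 = 0.1168; ½·erfc(0.1168) = 0.4344.
C = 5.10 × 0.4344 = 2.22 mg/L.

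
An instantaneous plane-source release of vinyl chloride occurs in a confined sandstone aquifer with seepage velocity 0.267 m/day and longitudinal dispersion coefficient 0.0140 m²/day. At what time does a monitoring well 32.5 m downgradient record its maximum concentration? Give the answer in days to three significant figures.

122 days

For the 1D instantaneous-source solution, setting ∂C/∂t = 0 at fixed x gives v²t² + 2Dt − x² = 0, so t = (√(D² + v²x²) − D)/v².
√(D² + v²x²) = √(0.0140² + 0.267² × 32.5²) = 8.678; v² = 0.071289.
t = (8.678 − 0.0140)/0.071289 = 122 days (vs. the pure-advection estimate x/v = 122 d).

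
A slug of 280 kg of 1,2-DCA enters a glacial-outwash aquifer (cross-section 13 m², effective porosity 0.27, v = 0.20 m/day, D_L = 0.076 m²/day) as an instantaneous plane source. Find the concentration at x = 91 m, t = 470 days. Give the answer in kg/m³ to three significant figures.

3.54 kg/m³

For an instantaneous plane source, C(x,t) = M/(n_e·A·√(4πDt)) · exp(−(x−vt)²/(4Dt)), with n_e·A the pore (flow) area.
Plume center vt = 0.20 × 470 = 94 m, so the well at 91 m is 3 m upgradient of the peak.
√(4πDt) = 21.19 m, giving peak height M/(n_e·A·√(4πDt)) = 280/(0.27 × 13 × 21.19) = 3.765 kg/m³.
(x−vt)²/(4Dt) = (-3)²/(4 × 0.076 × 470) = 0.06299; exp(−0.06299) = 0.9390.
C = 3.765 × 0.9390 = 3.54 kg/m³.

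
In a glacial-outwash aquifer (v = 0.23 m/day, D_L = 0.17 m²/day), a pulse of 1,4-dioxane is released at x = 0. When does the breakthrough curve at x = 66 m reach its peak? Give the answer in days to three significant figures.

284 days

For the 1D instantaneous-source solution, setting ∂C/∂t = 0 at fixed x gives v²t² + 2Dt − x² = 0, so t = (√(D² + v²x²) − D)/v².
√(D² + v²x²) = √(0.17² + 0.23² × 66²) = 15.18; v² = 0.0529.
t = (15.18 − 0.17)/0.0529 = 284 days (vs. the pure-advection estimate x/v = 287 d).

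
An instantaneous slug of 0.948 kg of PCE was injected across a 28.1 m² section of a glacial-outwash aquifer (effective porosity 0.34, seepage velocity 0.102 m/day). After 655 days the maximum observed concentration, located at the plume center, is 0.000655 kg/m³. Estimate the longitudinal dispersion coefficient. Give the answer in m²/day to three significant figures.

2.79 m²/day

At the plume center C_max = M/(n_e·A·√(4πDt)), so D = M²/(4πt·(n_e·A·C_max)²).
n_e·A·C_max = 0.34 × 28.1 × 0.000655 = 0.006258 kg/m.
D = 0.948²/(4π × 655 × 0.006258²) = 2.79 m²/day.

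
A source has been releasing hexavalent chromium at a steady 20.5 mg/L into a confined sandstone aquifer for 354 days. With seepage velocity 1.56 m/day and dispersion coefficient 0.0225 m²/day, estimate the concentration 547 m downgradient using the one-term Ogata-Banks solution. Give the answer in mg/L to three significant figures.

For a continuous step input, C/C₀ ≈ ½·erfc((x−vt)/(2√(Dt))).
vt = 1.56 × 354 = 552.24 m and 2√(Dt) = 2√(0.0225 × 354) = 5.644 m.
Argument (x−vt)/(2√(Dt)) = (547 − 552.24)/5.644 = -0.9284; ½·erfc(-0.9284) = 0.9054.
C = 20.5 × 0.9054 = 18.6 mg/L.

18.6 mg/L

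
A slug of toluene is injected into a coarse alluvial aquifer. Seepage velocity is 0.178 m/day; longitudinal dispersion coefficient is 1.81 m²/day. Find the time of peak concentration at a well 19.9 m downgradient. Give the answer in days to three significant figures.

68.4 days

For the 1D instantaneous-source solution, setting ∂C/∂t = 0 at fixed x gives v²t² + 2Dt − x² = 0, so t = (√(D² + v²x²) − D)/v².
√(D² + v²x²) = √(1.81² + 0.178² × 19.9²) = 3.978; v² = 0.031684.
t = (3.978 − 1.81)/0.031684 = 68.4 days (vs. the pure-advection estimate x/v = 112 d).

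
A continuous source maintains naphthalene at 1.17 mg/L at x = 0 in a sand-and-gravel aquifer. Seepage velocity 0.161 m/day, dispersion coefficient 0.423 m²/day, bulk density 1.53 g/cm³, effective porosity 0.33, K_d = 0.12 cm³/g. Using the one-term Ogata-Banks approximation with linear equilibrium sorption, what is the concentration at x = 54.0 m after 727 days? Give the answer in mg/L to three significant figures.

1.00 mg/L

Retardation factor R = 1 + ρ_b·K_d/n = 1 + 1.53 × 0.12/0.33 = 1.556.
Sorption retards both mechanisms: v_R = v/R = 0.1035 m/day, D_R = D/R = 0.2719 m²/day.
v_R·t = 0.1035 × 727 = 75.2445 m; 2√(D_R t) = 28.12 m; argument = (54.0 − 75.2445)/28.12 = -0.7555.
C = C₀ × ½·erfc(-0.7555) = 1.17 × 0.8573 = 1.00 mg/L.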